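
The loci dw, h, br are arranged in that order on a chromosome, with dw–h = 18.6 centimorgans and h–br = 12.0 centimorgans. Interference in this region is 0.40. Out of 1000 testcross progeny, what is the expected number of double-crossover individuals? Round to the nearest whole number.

13

Map distances give recombination frequencies of 0.186 and 0.120 for the two intervals.
With interference 0.40 (so coincidence = 0.60), expected double-crossover frequency = 0.186 × 0.120 × 0.60 = 0.01339.
Expected number = 0.01339 × 1000 = 13.39 ≈ 13.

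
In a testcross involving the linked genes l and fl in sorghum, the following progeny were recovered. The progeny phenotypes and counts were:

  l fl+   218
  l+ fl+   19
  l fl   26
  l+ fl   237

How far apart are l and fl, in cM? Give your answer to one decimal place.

The two most frequent classes, l+ fl (237) and l fl+ (218), are the parental types, so the F1 was l+ fl / l fl+.
The recombinant classes are l+ fl+ and l fl: 19 + 26 = 45.
Recombination frequency = 45/500 = 0.0900 ≈ 9.0%, i.e. 9.0 cM.

9.0 cM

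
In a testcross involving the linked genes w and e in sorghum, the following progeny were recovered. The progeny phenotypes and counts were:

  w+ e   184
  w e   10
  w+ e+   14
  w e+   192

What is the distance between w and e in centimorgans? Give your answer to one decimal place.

6.0 centimorgans

The two most frequent classes, w+ e (184) and w e+ (192), are the parental types, so the F1 was w+ e / w e+.
The recombinant classes are w+ e+ and w e: 14 + 10 = 24.
Recombination frequency = 24/400 = 0.0600 ≈ 6.0%, i.e. 6.0 centimorgans.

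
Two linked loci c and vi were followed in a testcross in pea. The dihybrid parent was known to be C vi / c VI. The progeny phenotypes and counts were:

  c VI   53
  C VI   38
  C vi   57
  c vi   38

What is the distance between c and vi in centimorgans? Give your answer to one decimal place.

40.9 centimorgans

The recombinant classes are C VI and c vi: 38 + 38 = 76.
Recombination frequency = 76/186 = 0.4086 ≈ 40.9%, i.e. 40.9 centimorgans.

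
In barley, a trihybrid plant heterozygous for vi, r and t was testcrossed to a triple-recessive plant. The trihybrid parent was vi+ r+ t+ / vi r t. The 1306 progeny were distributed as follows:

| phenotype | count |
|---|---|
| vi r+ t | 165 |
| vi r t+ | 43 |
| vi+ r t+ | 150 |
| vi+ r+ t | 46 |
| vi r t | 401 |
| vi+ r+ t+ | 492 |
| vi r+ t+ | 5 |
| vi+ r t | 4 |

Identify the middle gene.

vi

The two rarest classes, vi r+ t+ and vi+ r t, are the double crossovers. Comparing them with the parentals, only the vi allele has switched, so vi is the middle locus and the order is t – vi – r.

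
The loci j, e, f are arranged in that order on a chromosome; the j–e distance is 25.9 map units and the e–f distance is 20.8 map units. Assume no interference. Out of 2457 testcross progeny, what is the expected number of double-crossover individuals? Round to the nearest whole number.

132

Map distances give recombination frequencies of 0.259 and 0.208 for the two intervals.
With no interference, expected double-crossover frequency = 0.259 × 0.208 = 0.05387.
Expected number = 0.05387 × 2457 = 132.36 ≈ 132.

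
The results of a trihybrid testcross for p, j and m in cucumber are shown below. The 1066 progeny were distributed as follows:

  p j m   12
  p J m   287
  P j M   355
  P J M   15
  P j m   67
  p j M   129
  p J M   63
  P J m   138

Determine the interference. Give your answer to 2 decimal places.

0.38

The two most frequent reciprocal classes, p J m and P j M, are the parental types, so the F1 was p J m / P j M.
The two rarest classes, p j m and P J M, are the double crossovers. Comparing them with the parentals, only the j allele has switched, so j is the middle locus and the order is m – j – p.
m–j: (130 + 27)/1066 = 0.1473; j–p: (267 + 27)/1066 = 0.2758.
Expected DCO frequency = 0.1473 × 0.2758 ≈ 0.04063; observed = 27/1066 ≈ 0.02533.
Coefficient of coincidence = 0.02533/0.04063 ≈ 0.62; interference = 1 − 0.62 = 0.38.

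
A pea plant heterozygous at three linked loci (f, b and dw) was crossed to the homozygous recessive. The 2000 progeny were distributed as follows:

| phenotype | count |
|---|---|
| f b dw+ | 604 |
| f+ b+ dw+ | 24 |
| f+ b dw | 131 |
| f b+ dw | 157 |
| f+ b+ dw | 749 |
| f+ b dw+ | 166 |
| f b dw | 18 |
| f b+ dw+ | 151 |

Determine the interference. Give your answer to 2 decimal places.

0.29

The two most frequent reciprocal classes, f+ b+ dw and f b dw+, are the parental types, so the F1 was f+ b+ dw / f b dw+.
The two rarest classes, f+ b+ dw+ and f b dw, are the double crossovers. Comparing them with the parentals, only the dw allele has switched, so dw is the middle locus and the order is f – dw – b.
f–dw: (323 + 42)/2000 = 0.1825; dw–b: (282 + 42)/2000 = 0.1620.
Expected DCO frequency = 0.1825 × 0.1620 ≈ 0.02957; observed = 42/2000 ≈ 0.02100.
Coefficient of coincidence = 0.02100/0.02957 ≈ 0.71; interference = 1 − 0.71 = 0.29.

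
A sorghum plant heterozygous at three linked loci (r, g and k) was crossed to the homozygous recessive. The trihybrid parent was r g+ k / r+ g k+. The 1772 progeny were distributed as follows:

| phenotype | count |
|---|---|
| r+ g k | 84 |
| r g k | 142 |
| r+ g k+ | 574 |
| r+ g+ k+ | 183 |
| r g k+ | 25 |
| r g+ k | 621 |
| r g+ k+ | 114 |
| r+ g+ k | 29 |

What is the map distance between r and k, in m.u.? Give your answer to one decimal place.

14.2 m.u.

The two rarest classes, r+ g+ k and r g k+, are the double crossovers. Comparing them with the parentals, only the r allele has switched, so r is the middle locus and the order is g – r – k.
Crossovers in the r–k interval produce the single-crossover classes r g+ k+ and r+ g k (114 + 84 = 198) plus the double crossovers (54).
RF(r–k) = (198 + 54) / 1772 = 252/1772 = 0.1422 → 14.2 m.u.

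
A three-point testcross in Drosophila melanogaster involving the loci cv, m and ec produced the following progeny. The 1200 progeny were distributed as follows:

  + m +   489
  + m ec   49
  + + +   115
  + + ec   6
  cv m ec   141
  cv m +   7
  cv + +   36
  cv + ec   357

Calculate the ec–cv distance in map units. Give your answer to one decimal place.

The two most frequent reciprocal classes, + m + and cv + ec, are the parental types, so the F1 was + m + / cv + ec.
The two rarest classes, cv m + and + + ec, are the double crossovers. Comparing them with the parentals, only the cv allele has switched, so cv is the middle locus and the order is m – cv – ec.
Crossovers in the cv–ec interval produce the single-crossover classes + m ec and cv + + (49 + 36 = 85) plus the double crossovers (13).
RF(cv–ec) = (85 + 13) / 1200 = 98/1200 = 0.0817 → 8.2 map units.

8.2 map units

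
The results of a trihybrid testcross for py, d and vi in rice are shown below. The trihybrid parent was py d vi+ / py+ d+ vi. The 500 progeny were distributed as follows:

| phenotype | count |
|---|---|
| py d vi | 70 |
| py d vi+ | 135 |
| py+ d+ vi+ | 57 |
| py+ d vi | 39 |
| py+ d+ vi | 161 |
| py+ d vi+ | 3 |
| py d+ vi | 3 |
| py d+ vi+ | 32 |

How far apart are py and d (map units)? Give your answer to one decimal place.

The two rarest classes, py+ d vi+ and py d+ vi, are the double crossovers. Comparing them with the parentals, only the py allele has switched, so py is the middle locus and the order is d – py – vi.
Crossovers in the d–py interval produce the single-crossover classes py d+ vi+ and py+ d vi (32 + 39 = 71) plus the double crossovers (6).
RF(d–py) = (71 + 6) / 500 = 77/500 = 0.1540 → 15.4 map units.

15.4 map units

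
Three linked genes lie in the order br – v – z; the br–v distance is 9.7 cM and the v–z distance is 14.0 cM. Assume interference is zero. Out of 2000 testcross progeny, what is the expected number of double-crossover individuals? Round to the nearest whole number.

27

Map distances give recombination frequencies of 0.097 and 0.140 for the two intervals.
With no interference, expected double-crossover frequency = 0.097 × 0.140 = 0.01358.
Expected number = 0.01358 × 2000 = 27.16 ≈ 27.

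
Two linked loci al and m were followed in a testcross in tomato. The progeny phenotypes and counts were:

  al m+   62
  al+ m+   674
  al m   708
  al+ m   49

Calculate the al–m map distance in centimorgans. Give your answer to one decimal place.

7.4 centimorgans

The two most frequent classes, al+ m+ (674) and al m (708), are the parental types, so the F1 was al+ m+ / al m.
The recombinant classes are al+ m and al m+: 49 + 62 = 111.
Recombination frequency = 111/1493 = 0.0743 ≈ 7.4%, i.e. 7.4 centimorgans.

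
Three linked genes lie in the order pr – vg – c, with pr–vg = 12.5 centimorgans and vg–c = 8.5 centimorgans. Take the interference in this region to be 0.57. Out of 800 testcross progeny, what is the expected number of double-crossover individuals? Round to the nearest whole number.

Map distances give recombination frequencies of 0.125 and 0.085 for the two intervals.
With interference 0.57 (so coincidence = 0.43), expected double-crossover frequency = 0.125 × 0.085 × 0.43 = 0.00457.
Expected number = 0.00457 × 800 = 3.66 ≈ 4.

4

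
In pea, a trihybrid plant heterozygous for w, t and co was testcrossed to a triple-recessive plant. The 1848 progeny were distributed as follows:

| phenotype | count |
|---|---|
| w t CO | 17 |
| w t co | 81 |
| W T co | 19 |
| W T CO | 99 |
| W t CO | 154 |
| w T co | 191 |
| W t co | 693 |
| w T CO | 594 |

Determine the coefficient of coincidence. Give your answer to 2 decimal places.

The two most frequent reciprocal classes, w T CO and W t co, are the parental types, so the F1 was w T CO / W t co.
The two rarest classes, w t CO and W T co, are the double crossovers. Comparing them with the parentals, only the t allele has switched, so t is the middle locus and the order is w – t – co.
w–t: (180 + 36)/1848 = 0.1169; t–co: (345 + 36)/1848 = 0.2062.
Expected DCO frequency = 0.1169 × 0.2062 ≈ 0.02410; observed = 36/1848 ≈ 0.01948.
Coefficient of coincidence = 0.01948/0.02410 ≈ 0.81.

0.81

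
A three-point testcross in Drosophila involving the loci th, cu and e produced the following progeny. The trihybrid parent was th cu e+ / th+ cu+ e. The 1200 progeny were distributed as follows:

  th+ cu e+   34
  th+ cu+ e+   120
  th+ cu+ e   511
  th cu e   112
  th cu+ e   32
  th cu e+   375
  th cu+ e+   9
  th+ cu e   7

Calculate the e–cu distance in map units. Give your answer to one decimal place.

The two rarest classes, th cu+ e+ and th+ cu e, are the double crossovers. Comparing them with the parentals, only the cu allele has switched, so cu is the middle locus and the order is e – cu – th.
Crossovers in the e–cu interval produce the single-crossover classes th cu e and th+ cu+ e+ (112 + 120 = 232) plus the double crossovers (16).
RF(e–cu) = (232 + 16) / 1200 = 248/1200 = 0.2067 → 20.7 map units.

20.7 map units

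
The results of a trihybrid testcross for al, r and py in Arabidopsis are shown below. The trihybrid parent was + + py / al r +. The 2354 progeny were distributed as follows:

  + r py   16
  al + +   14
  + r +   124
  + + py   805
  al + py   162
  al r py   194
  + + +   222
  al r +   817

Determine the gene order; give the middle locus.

The two rarest classes, + r py and al + +, are the double crossovers. Comparing them with the parentals, only the r allele has switched, so r is the middle locus and the order is py – r – al.

r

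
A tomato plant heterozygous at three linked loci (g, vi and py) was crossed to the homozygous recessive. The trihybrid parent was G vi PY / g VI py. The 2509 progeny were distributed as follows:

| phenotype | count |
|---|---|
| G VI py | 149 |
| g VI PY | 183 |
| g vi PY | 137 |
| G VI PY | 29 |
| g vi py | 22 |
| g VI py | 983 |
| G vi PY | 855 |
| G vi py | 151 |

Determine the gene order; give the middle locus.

vi

The two rarest classes, G VI PY and g vi py, are the double crossovers. Comparing them with the parentals, only the vi allele has switched, so vi is the middle locus and the order is g – vi – py.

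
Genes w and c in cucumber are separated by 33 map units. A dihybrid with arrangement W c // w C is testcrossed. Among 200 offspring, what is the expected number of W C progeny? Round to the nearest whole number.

33

A map distance of 33 map units corresponds to a recombination frequency of 0.330.
The F1 is W c / w C, so W C is a recombinant gamete class with expected frequency r/2 = 0.330/2 = 0.1650.
Expected number = 0.1650 × 200 = 33.00 ≈ 33.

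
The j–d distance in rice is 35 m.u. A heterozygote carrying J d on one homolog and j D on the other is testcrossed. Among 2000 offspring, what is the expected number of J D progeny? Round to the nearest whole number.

A map distance of 35 m.u. corresponds to a recombination frequency of 0.350.
The F1 is J d / j D, so J D is a recombinant gamete class with expected frequency r/2 = 0.350/2 = 0.1750.
Expected number = 0.1750 × 2000 = 350.00 ≈ 350.

350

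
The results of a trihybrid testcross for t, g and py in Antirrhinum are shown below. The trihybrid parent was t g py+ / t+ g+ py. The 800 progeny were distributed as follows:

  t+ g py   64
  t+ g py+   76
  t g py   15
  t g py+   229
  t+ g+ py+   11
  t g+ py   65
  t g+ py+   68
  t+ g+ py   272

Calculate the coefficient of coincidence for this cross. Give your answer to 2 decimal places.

The two rarest classes, t g py and t+ g+ py+, are the double crossovers. Comparing them with the parentals, only the py allele has switched, so py is the middle locus and the order is g – py – t.
g–py: (132 + 26)/800 = 0.1975; py–t: (141 + 26)/800 = 0.2087.
Expected DCO frequency = 0.1975 × 0.2087 ≈ 0.04122; observed = 26/800 ≈ 0.03250.
Coefficient of coincidence = 0.03250/0.04122 ≈ 0.79.

0.79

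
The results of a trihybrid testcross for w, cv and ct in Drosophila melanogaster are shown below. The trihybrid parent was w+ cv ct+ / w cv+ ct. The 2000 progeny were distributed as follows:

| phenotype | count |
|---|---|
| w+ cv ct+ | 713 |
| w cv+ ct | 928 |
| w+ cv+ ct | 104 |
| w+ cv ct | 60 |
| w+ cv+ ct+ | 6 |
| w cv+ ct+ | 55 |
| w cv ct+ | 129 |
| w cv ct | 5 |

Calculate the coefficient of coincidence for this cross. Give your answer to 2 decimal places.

The two rarest classes, w+ cv+ ct+ and w cv ct, are the double crossovers. Comparing them with the parentals, only the cv allele has switched, so cv is the middle locus and the order is w – cv – ct.
w–cv: (233 + 11)/2000 = 0.1220; cv–ct: (115 + 11)/2000 = 0.0630.
Expected DCO frequency = 0.1220 × 0.0630 ≈ 0.00769; observed = 11/2000 ≈ 0.00550.
Coefficient of coincidence = 0.00550/0.00769 ≈ 0.72.

0.72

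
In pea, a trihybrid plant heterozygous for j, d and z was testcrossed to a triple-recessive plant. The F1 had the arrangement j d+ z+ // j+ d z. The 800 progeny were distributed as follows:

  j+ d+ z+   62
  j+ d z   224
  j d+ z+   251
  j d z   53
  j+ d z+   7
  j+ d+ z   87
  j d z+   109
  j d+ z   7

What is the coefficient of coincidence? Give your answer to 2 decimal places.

0.41

The two rarest classes, j d+ z and j+ d z+, are the double crossovers. Comparing them with the parentals, only the z allele has switched, so z is the middle locus and the order is j – z – d.
j–z: (115 + 14)/800 = 0.1613; z–d: (196 + 14)/800 = 0.2625.
Expected DCO frequency = 0.1613 × 0.2625 ≈ 0.04234; observed = 14/800 ≈ 0.01750.
Coefficient of coincidence = 0.01750/0.04234 ≈ 0.41.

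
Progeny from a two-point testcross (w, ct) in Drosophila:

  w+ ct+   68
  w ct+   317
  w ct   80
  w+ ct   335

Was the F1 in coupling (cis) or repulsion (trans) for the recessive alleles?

The two most frequent classes are w+ ct (335) and w ct+ (317); these are the parental (non-recombinant) types.
So the F1 carried w+ ct on one chromosome and w ct+ on the other — the recessive alleles are on opposite chromosomes (trans / repulsion).

trans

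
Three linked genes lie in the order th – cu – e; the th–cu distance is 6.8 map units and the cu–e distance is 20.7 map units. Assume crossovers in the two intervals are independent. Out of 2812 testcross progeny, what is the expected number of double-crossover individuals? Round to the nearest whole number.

40

Map distances give recombination frequencies of 0.068 and 0.207 for the two intervals.
With no interference, expected double-crossover frequency = 0.068 × 0.207 = 0.01408.
Expected number = 0.01408 × 2812 = 39.58 ≈ 40.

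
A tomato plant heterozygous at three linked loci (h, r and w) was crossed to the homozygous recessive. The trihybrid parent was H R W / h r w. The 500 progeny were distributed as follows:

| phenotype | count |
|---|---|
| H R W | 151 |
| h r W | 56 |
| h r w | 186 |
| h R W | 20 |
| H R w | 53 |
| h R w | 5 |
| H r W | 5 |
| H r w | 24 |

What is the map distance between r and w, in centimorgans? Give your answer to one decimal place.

The two rarest classes, H r W and h R w, are the double crossovers. Comparing them with the parentals, only the r allele has switched, so r is the middle locus and the order is w – r – h.
Crossovers in the w–r interval produce the single-crossover classes H R w and h r W (53 + 56 = 109) plus the double crossovers (10).
RF(w–r) = (109 + 10) / 500 = 119/500 = 0.2380 → 23.8 centimorgans.

23.8 centimorgans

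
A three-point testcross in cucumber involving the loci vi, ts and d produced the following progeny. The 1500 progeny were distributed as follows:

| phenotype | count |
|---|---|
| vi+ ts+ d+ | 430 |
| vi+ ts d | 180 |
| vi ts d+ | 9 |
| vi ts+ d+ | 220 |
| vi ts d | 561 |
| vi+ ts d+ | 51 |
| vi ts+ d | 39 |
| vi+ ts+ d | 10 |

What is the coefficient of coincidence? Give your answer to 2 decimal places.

0.62

The two most frequent reciprocal classes, vi+ ts+ d+ and vi ts d, are the parental types, so the F1 was vi+ ts+ d+ / vi ts d.
The two rarest classes, vi+ ts+ d and vi ts d+, are the double crossovers. Comparing them with the parentals, only the d allele has switched, so d is the middle locus and the order is ts – d – vi.
ts–d: (90 + 19)/1500 = 0.0727; d–vi: (400 + 19)/1500 = 0.2793.
Expected DCO frequency = 0.0727 × 0.2793 ≈ 0.02031; observed = 19/1500 ≈ 0.01267.
Coefficient of coincidence = 0.01267/0.02031 ≈ 0.62.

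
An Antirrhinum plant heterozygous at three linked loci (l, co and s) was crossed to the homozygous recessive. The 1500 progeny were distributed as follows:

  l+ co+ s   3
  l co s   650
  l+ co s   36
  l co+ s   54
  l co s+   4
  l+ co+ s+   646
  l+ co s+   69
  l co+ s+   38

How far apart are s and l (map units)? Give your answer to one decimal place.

5.4 map units

The two most frequent reciprocal classes, l+ co+ s+ and l co s, are the parental types, so the F1 was l+ co+ s+ / l co s.
The two rarest classes, l+ co+ s and l co s+, are the double crossovers. Comparing them with the parentals, only the s allele has switched, so s is the middle locus and the order is co – s – l.
Crossovers in the s–l interval produce the single-crossover classes l co+ s+ and l+ co s (38 + 36 = 74) plus the double crossovers (7).
RF(s–l) = (74 + 7) / 1500 = 81/1500 = 0.0540 → 5.4 map units.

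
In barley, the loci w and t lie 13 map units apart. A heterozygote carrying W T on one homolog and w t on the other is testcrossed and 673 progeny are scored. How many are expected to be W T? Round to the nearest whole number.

A map distance of 13 map units corresponds to a recombination frequency of 0.130.
The F1 is W T / w t, so W T is a parental gamete class with expected frequency (1 − r)/2 = 0.870/2 = 0.4350.
Expected number = 0.4350 × 673 = 292.75 ≈ 293.

293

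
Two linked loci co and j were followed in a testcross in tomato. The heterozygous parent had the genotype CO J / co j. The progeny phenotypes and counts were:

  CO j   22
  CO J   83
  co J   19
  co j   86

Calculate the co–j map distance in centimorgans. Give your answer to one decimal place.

19.5 centimorgans

The recombinant classes are CO j and co J: 22 + 19 = 41.
Recombination frequency = 41/210 = 0.1952 ≈ 19.5%, i.e. 19.5 centimorgans.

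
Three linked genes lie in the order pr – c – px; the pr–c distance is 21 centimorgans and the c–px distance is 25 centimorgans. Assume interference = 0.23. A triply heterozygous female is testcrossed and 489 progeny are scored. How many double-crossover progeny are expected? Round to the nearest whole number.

Map distances give recombination frequencies of 0.210 and 0.250 for the two intervals.
With interference 0.23 (so coincidence = 0.77), expected double-crossover frequency = 0.210 × 0.250 × 0.77 = 0.04043.
Expected number = 0.04043 × 489 = 19.77 ≈ 20.

20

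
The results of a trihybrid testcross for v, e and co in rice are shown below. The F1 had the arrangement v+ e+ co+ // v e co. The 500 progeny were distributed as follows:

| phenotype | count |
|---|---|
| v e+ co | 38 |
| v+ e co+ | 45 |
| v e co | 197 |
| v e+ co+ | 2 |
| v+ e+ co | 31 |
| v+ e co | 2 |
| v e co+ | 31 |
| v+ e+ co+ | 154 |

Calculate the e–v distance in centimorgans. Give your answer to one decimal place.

The two rarest classes, v e+ co+ and v+ e co, are the double crossovers. Comparing them with the parentals, only the v allele has switched, so v is the middle locus and the order is e – v – co.
Crossovers in the e–v interval produce the single-crossover classes v+ e co+ and v e+ co (45 + 38 = 83) plus the double crossovers (4).
RF(e–v) = (83 + 4) / 500 = 87/500 = 0.1740 → 17.4 centimorgans.

17.4 centimorgans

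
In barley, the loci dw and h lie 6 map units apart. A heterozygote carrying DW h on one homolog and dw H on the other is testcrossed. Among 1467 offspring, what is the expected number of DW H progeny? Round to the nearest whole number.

44

A map distance of 6 map units corresponds to a recombination frequency of 0.060.
The F1 is DW h / dw H, so DW H is a recombinant gamete class with expected frequency r/2 = 0.060/2 = 0.0300.
Expected number = 0.0300 × 1467 = 44.01 ≈ 44.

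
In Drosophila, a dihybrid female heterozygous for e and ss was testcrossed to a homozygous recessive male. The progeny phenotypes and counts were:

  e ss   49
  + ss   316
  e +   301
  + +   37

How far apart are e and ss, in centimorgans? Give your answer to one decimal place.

The two most frequent classes, + ss (316) and e + (301), are the parental types, so the F1 was + ss / e +.
The recombinant classes are + + and e ss: 37 + 49 = 86.
Recombination frequency = 86/703 = 0.1223 ≈ 12.2%, i.e. 12.2 centimorgans.

12.2 centimorgans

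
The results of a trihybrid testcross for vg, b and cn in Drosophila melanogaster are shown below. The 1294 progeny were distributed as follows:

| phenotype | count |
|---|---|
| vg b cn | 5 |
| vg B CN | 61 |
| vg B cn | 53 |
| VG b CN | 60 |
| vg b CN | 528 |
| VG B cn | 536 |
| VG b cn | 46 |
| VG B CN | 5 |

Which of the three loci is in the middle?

The two most frequent reciprocal classes, VG B cn and vg b CN, are the parental types, so the F1 was VG B cn / vg b CN.
The two rarest classes, VG B CN and vg b cn, are the double crossovers. Comparing them with the parentals, only the cn allele has switched, so cn is the middle locus and the order is vg – cn – b.

cn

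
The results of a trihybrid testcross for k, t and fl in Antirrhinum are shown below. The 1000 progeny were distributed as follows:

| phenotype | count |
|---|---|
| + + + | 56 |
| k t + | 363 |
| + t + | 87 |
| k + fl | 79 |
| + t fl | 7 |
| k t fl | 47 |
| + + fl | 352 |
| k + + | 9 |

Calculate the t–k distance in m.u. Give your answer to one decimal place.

18.2 m.u.

The two most frequent reciprocal classes, + + fl and k t +, are the parental types, so the F1 was + + fl / k t +.
The two rarest classes, + t fl and k + +, are the double crossovers. Comparing them with the parentals, only the t allele has switched, so t is the middle locus and the order is k – t – fl.
Crossovers in the k–t interval produce the single-crossover classes k + fl and + t + (79 + 87 = 166) plus the double crossovers (16).
RF(k–t) = (166 + 16) / 1000 = 182/1000 = 0.1820 → 18.2 m.u.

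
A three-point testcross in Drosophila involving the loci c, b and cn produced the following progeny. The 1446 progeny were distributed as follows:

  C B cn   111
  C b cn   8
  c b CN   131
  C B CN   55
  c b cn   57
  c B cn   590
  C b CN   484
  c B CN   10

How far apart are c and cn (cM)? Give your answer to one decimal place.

The two most frequent reciprocal classes, C b CN and c B cn, are the parental types, so the F1 was C b CN / c B cn.
The two rarest classes, C b cn and c B CN, are the double crossovers. Comparing them with the parentals, only the cn allele has switched, so cn is the middle locus and the order is c – cn – b.
Crossovers in the c–cn interval produce the single-crossover classes c b CN and C B cn (131 + 111 = 242) plus the double crossovers (18).
RF(c–cn) = (242 + 18) / 1446 = 260/1446 = 0.1798 → 18.0 cM.

18.0 cM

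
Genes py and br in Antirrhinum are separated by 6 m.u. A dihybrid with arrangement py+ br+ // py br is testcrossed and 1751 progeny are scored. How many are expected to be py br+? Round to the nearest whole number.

A map distance of 6 m.u. corresponds to a recombination frequency of 0.060.
The F1 is py+ br+ / py br, so py br+ is a recombinant gamete class with expected frequency r/2 = 0.060/2 = 0.0300.
Expected number = 0.0300 × 1751 = 52.53 ≈ 53.

53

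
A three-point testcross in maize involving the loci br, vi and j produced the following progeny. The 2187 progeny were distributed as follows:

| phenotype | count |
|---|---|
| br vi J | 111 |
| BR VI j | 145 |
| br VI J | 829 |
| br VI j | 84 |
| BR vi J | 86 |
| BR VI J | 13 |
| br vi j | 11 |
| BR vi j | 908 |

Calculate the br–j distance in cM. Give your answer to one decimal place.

The two most frequent reciprocal classes, BR vi j and br VI J, are the parental types, so the F1 was BR vi j / br VI J.
The two rarest classes, br vi j and BR VI J, are the double crossovers. Comparing them with the parentals, only the br allele has switched, so br is the middle locus and the order is j – br – vi.
Crossovers in the j–br interval produce the single-crossover classes BR vi J and br VI j (86 + 84 = 170) plus the double crossovers (24).
RF(j–br) = (170 + 24) / 2187 = 194/2187 = 0.0887 → 8.9 cM.

8.9 cM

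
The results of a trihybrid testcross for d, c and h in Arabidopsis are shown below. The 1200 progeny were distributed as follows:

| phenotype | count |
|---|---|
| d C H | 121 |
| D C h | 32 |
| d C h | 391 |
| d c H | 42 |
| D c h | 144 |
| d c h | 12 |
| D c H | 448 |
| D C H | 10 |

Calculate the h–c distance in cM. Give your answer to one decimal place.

The two most frequent reciprocal classes, D c H and d C h, are the parental types, so the F1 was D c H / d C h.
The two rarest classes, D C H and d c h, are the double crossovers. Comparing them with the parentals, only the c allele has switched, so c is the middle locus and the order is h – c – d.
Crossovers in the h–c interval produce the single-crossover classes D c h and d C H (144 + 121 = 265) plus the double crossovers (22).
RF(h–c) = (265 + 22) / 1200 = 287/1200 = 0.2392 → 23.9 cM.

23.9 cM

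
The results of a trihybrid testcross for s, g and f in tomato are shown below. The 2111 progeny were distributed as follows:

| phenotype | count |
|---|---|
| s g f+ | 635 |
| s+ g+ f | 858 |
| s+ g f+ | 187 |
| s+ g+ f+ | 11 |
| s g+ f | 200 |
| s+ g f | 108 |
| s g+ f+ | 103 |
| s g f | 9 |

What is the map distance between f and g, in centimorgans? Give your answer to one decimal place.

The two most frequent reciprocal classes, s g f+ and s+ g+ f, are the parental types, so the F1 was s g f+ / s+ g+ f.
The two rarest classes, s g f and s+ g+ f+, are the double crossovers. Comparing them with the parentals, only the f allele has switched, so f is the middle locus and the order is s – f – g.
Crossovers in the f–g interval produce the single-crossover classes s g+ f+ and s+ g f (103 + 108 = 211) plus the double crossovers (20).
RF(f–g) = (211 + 20) / 2111 = 231/2111 = 0.1094 → 10.9 centimorgans.

10.9 centimorgans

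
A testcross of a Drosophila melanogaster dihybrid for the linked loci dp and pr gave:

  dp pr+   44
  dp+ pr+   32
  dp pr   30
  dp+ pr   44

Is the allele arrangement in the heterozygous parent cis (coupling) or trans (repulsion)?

trans

The two most frequent classes are dp+ pr (44) and dp pr+ (44); these are the parental (non-recombinant) types.
So the F1 carried dp+ pr on one chromosome and dp pr+ on the other — the recessive alleles are on opposite chromosomes (trans / repulsion).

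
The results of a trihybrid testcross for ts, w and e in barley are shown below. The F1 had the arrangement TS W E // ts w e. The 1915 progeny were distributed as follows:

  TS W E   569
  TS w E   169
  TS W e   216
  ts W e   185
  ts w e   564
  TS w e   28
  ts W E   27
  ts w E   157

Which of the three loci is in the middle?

The two rarest classes, ts W E and TS w e, are the double crossovers. Comparing them with the parentals, only the ts allele has switched, so ts is the middle locus and the order is e – ts – w.

ts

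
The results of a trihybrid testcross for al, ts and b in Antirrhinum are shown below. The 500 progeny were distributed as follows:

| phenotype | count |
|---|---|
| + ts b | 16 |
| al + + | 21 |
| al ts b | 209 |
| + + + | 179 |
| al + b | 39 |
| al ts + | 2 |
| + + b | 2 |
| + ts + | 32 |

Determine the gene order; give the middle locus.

b

The two most frequent reciprocal classes, + + + and al ts b, are the parental types, so the F1 was + + + / al ts b.
The two rarest classes, + + b and al ts +, are the double crossovers. Comparing them with the parentals, only the b allele has switched, so b is the middle locus and the order is ts – b – al.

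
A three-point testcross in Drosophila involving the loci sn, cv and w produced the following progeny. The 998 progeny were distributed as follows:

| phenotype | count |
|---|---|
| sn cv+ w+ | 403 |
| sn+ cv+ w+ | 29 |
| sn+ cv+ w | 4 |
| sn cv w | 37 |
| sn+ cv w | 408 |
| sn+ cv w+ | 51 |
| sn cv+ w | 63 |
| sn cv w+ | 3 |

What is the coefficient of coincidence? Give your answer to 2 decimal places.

0.79

The two most frequent reciprocal classes, sn cv+ w+ and sn+ cv w, are the parental types, so the F1 was sn cv+ w+ / sn+ cv w.
The two rarest classes, sn cv w+ and sn+ cv+ w, are the double crossovers. Comparing them with the parentals, only the cv allele has switched, so cv is the middle locus and the order is sn – cv – w.
sn–cv: (66 + 7)/998 = 0.0731; cv–w: (114 + 7)/998 = 0.1212.
Expected DCO frequency = 0.0731 × 0.1212 ≈ 0.00886; observed = 7/998 ≈ 0.00701.
Coefficient of coincidence = 0.00701/0.00886 ≈ 0.79.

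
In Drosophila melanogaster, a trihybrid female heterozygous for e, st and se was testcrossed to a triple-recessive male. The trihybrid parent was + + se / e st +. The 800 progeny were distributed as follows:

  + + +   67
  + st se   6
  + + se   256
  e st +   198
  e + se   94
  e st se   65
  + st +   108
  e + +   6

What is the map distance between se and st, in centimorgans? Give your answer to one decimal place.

The two rarest classes, + st se and e + +, are the double crossovers. Comparing them with the parentals, only the st allele has switched, so st is the middle locus and the order is se – st – e.
Crossovers in the se–st interval produce the single-crossover classes + + + and e st se (67 + 65 = 132) plus the double crossovers (12).
RF(se–st) = (132 + 12) / 800 = 144/800 = 0.1800 → 18.0 centimorgans.

18.0 centimorgans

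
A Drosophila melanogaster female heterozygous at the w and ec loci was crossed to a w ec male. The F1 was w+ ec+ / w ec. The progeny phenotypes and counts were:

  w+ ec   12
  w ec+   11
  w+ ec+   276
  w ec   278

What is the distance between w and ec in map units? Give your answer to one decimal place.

4.0 map units

The recombinant classes are w+ ec and w ec+: 12 + 11 = 23.
Recombination frequency = 23/577 = 0.0399 ≈ 4.0%, i.e. 4.0 map units.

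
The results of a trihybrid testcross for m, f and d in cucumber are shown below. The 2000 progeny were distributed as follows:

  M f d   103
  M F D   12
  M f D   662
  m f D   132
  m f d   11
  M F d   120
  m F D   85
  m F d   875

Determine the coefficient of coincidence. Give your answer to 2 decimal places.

0.79

The two most frequent reciprocal classes, M f D and m F d, are the parental types, so the F1 was M f D / m F d.
The two rarest classes, M F D and m f d, are the double crossovers. Comparing them with the parentals, only the f allele has switched, so f is the middle locus and the order is m – f – d.
m–f: (252 + 23)/2000 = 0.1375; f–d: (188 + 23)/2000 = 0.1055.
Expected DCO frequency = 0.1375 × 0.1055 ≈ 0.01451; observed = 23/2000 ≈ 0.01150.
Coefficient of coincidence = 0.01150/0.01451 ≈ 0.79.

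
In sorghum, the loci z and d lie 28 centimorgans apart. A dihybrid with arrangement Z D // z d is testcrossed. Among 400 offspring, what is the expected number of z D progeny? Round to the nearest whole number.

A map distance of 28 centimorgans corresponds to a recombination frequency of 0.280.
The F1 is Z D / z d, so z D is a recombinant gamete class with expected frequency r/2 = 0.280/2 = 0.1400.
Expected number = 0.1400 × 400 = 56.00 ≈ 56.

56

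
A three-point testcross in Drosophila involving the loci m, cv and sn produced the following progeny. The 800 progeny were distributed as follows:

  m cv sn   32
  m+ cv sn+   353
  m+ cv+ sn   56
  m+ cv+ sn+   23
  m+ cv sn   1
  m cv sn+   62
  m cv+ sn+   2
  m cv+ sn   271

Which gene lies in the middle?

The two most frequent reciprocal classes, m+ cv sn+ and m cv+ sn, are the parental types, so the F1 was m+ cv sn+ / m cv+ sn.
The two rarest classes, m+ cv sn and m cv+ sn+, are the double crossovers. Comparing them with the parentals, only the sn allele has switched, so sn is the middle locus and the order is m – sn – cv.

sn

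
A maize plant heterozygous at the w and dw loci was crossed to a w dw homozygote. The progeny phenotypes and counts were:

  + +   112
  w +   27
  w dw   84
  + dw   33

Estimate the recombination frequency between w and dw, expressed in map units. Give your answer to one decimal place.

The two most frequent classes, + + (112) and w dw (84), are the parental types, so the F1 was + + / w dw.
The recombinant classes are + dw and w +: 33 + 27 = 60.
Recombination frequency = 60/256 = 0.2344 ≈ 23.4%, i.e. 23.4 map units.

23.4 map units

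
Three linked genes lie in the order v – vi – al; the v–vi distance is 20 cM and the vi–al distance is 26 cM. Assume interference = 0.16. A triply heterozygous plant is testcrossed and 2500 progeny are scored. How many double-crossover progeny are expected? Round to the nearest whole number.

109

Map distances give recombination frequencies of 0.200 and 0.260 for the two intervals.
With interference 0.16 (so coincidence = 0.84), expected double-crossover frequency = 0.200 × 0.260 × 0.84 = 0.04368.
Expected number = 0.04368 × 2500 = 109.20 ≈ 109.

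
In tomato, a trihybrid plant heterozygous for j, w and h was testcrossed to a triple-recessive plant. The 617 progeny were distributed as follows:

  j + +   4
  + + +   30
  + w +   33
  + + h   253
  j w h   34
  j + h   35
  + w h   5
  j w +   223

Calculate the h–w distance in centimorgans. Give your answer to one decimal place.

The two most frequent reciprocal classes, + + h and j w +, are the parental types, so the F1 was + + h / j w +.
The two rarest classes, + w h and j + +, are the double crossovers. Comparing them with the parentals, only the w allele has switched, so w is the middle locus and the order is j – w – h.
Crossovers in the w–h interval produce the single-crossover classes + + + and j w h (30 + 34 = 64) plus the double crossovers (9).
RF(w–h) = (64 + 9) / 617 = 73/617 = 0.1183 → 11.8 centimorgans.

11.8 centimorgans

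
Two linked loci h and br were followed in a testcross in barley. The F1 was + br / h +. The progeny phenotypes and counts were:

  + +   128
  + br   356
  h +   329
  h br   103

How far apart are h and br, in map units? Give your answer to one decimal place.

The recombinant classes are + + and h br: 128 + 103 = 231.
Recombination frequency = 231/916 = 0.2522 ≈ 25.2%, i.e. 25.2 map units.

25.2 map units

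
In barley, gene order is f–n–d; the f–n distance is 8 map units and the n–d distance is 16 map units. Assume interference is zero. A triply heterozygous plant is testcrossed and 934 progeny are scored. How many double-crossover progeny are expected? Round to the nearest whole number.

Map distances give recombination frequencies of 0.080 and 0.160 for the two intervals.
With no interference, expected double-crossover frequency = 0.080 × 0.160 = 0.01280.
Expected number = 0.01280 × 934 = 11.96 ≈ 12.

12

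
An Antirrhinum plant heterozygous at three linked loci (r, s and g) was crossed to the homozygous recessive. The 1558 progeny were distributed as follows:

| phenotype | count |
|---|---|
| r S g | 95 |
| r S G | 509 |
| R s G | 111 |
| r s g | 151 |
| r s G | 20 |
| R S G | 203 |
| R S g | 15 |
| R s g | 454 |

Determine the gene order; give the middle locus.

s

The two most frequent reciprocal classes, r S G and R s g, are the parental types, so the F1 was r S G / R s g.
The two rarest classes, r s G and R S g, are the double crossovers. Comparing them with the parentals, only the s allele has switched, so s is the middle locus and the order is r – s – g.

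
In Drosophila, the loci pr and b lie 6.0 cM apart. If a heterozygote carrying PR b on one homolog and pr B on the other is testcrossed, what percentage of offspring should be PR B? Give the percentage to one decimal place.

A map distance of 6.0 cM corresponds to a recombination frequency of 0.060.
The F1 is PR b / pr B, so PR B is a recombinant gamete class with expected frequency r/2 = 0.060/2 = 0.0300.
That is 0.0300 = 3.0% of the progeny.

3.0%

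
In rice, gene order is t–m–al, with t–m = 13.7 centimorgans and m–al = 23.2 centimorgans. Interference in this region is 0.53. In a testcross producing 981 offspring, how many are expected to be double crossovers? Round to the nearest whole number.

15

Map distances give recombination frequencies of 0.137 and 0.232 for the two intervals.
With interference 0.53 (so coincidence = 0.47), expected double-crossover frequency = 0.137 × 0.232 × 0.47 = 0.01494.
Expected number = 0.01494 × 981 = 14.65 ≈ 15.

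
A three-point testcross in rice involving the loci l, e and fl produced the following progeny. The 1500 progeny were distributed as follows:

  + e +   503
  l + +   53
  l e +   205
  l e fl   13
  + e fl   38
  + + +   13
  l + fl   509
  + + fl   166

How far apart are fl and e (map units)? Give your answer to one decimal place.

The two most frequent reciprocal classes, + e + and l + fl, are the parental types, so the F1 was + e + / l + fl.
The two rarest classes, + + + and l e fl, are the double crossovers. Comparing them with the parentals, only the e allele has switched, so e is the middle locus and the order is l – e – fl.
Crossovers in the e–fl interval produce the single-crossover classes + e fl and l + + (38 + 53 = 91) plus the double crossovers (26).
RF(e–fl) = (91 + 26) / 1500 = 117/1500 = 0.0780 → 7.8 map units.

7.8 map units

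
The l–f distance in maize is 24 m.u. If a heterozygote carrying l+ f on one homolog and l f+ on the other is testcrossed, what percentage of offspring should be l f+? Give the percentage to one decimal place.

A map distance of 24 m.u. corresponds to a recombination frequency of 0.240.
The F1 is l+ f / l f+, so l f+ is a parental gamete class with expected frequency (1 − r)/2 = 0.760/2 = 0.3800.
That is 0.3800 = 38.0% of the progeny.

38.0%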